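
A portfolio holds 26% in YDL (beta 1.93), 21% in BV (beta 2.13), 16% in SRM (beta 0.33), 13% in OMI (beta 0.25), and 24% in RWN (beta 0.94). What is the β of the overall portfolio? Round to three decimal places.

1.260

β_P = Σ w_i β_i = 0.26×1.93 + 0.21×2.13 + 0.16×0.33 + 0.13×0.25 + 0.24×0.94 = 1.2600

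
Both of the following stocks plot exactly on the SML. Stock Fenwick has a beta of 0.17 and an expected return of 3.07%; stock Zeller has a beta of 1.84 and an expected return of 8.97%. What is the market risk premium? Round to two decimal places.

3.53%

Both satisfy E(R) = R_f + β·MRP, so the slope of the SML is
MRP = (8.97% − 3.07%) / (1.84 − 0.17) = 5.90% / 1.67 = 3.5329%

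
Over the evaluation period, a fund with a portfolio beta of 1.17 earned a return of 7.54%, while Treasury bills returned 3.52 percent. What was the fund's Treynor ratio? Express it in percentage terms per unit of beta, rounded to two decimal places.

Treynor = (R_P − R_f) / β_P = (7.54% − 3.52%) / 1.1700 = 4.02% / 1.1700 = 3.44%

3.44%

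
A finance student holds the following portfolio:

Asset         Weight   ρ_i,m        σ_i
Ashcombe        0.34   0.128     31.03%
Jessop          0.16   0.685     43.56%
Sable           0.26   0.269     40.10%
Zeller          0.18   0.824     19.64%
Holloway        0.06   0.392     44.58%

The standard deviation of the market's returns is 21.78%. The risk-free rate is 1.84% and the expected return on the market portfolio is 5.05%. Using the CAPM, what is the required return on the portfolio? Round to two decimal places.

3.74%

β_Ashcombe = 0.128 × 31.03% / 21.78% = 0.1824
β_Jessop = 0.685 × 43.56% / 21.78% = 1.3700
β_Sable = 0.269 × 40.10% / 21.78% = 0.4953
β_Zeller = 0.824 × 19.64% / 21.78% = 0.7430
β_Holloway = 0.392 × 44.58% / 21.78% = 0.8024
β_P = Σ w_i β_i = 0.34×0.1824 + 0.16×1.3700 + 0.26×0.4953 + 0.18×0.7430 + 0.06×0.8024 = 0.5919
MRP = 5.05% − 1.84% = 3.21%
E(R_P) = R_f + β_P × MRP = 1.84% + 0.5919 × 3.21% = 3.74%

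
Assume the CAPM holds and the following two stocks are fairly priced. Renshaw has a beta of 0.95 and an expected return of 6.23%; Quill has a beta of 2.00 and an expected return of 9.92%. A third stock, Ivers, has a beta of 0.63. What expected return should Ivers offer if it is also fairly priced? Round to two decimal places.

5.11%

MRP (SML slope) = (9.92% − 6.23%) / (2.00 − 0.95) = 3.69% / 1.05 = 3.5143%
R_f (intercept) = 6.23% − 0.95 × 3.5143% = 2.8914%
E(R_Ivers) = R_f + β × MRP = 2.8914% + 0.63 × 3.5143% = 5.11%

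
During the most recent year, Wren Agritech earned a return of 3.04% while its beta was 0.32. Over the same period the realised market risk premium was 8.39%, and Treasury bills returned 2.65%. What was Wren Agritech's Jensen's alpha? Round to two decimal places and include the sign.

CAPM benchmark = R_f + β(R_m − R_f) = 2.65% + 0.32 × 8.39% = 5.3348%
α = actual − benchmark = 3.04% − 5.3348% = -2.29%

-2.29%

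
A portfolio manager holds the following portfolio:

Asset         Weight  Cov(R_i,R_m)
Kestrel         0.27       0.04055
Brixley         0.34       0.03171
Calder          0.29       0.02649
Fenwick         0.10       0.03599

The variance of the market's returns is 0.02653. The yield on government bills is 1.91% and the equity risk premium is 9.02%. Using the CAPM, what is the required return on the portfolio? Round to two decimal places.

13.13%

β_Kestrel = 0.04055 / 0.02653 = 1.5285
β_Brixley = 0.03171 / 0.02653 = 1.1953
β_Calder = 0.02649 / 0.02653 = 0.9985
β_Fenwick = 0.03599 / 0.02653 = 1.3566
β_P = Σ w_i β_i = 0.27×1.5285 + 0.34×1.1953 + 0.29×0.9985 + 0.10×1.3566 = 1.2443
E(R_P) = R_f + β_P × MRP = 1.91% + 1.2443 × 9.02% = 13.13%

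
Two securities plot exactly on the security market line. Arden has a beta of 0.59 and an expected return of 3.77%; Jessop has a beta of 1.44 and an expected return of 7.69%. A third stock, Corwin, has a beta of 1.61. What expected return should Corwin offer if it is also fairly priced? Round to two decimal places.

MRP (SML slope) = (7.69% − 3.77%) / (1.44 − 0.59) = 3.92% / 0.85 = 4.6118%
R_f (intercept) = 3.77% − 0.59 × 4.6118% = 1.0490%
E(R_Corwin) = R_f + β × MRP = 1.0490% + 1.61 × 4.6118% = 8.47%

8.47%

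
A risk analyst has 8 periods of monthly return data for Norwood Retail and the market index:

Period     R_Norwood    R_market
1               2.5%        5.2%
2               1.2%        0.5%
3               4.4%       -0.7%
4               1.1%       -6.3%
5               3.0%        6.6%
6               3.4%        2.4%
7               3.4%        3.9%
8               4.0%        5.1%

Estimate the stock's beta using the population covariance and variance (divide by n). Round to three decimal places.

0.140

Mean R_i = (2.5 + 1.2 + 4.4 + 1.1 + 3.0 + 3.4 + 3.4 + 4.0) / 8 = 2.8750%
Mean R_m = (5.2 + 0.5 − 0.7 − 6.3 + 6.6 + 2.4 + 3.9 + 5.1) / 8 = 2.0875%
Σ(R_i − R̄_i)(R_m − R̄_m) = 17.1975  ⇒  Cov = 17.1975 / 8 = 2.1497
Σ(R_m − R̄_m)² = 123.1488  ⇒  Var(R_m) = 123.1488 / 8 = 15.3936
β = Cov / Var(R_m) = 2.1497 / 15.3936 = 0.1396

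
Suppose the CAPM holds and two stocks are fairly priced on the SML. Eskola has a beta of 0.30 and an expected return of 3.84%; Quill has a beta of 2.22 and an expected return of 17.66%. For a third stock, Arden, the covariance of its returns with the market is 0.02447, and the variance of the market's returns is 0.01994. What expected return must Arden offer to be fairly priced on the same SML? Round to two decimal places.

10.51%

MRP = (17.66% − 3.84%) / (2.22 − 0.30) = 7.1979%
R_f = 3.84% − 0.30 × 7.1979% = 1.6806%
β_Arden = Cov / Var(R_m) = 0.02447 / 0.01994 = 1.2272
E(R_Arden) = R_f + β × MRP = 1.6806% + 1.2272 × 7.1979% = 10.51%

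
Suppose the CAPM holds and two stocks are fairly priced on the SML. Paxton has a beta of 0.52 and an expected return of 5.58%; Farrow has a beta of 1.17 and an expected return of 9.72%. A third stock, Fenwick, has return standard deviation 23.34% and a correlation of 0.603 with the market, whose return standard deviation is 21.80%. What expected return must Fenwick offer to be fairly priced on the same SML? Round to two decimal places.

MRP = (9.72% − 5.58%) / (1.17 − 0.52) = 6.3692%
R_f = 5.58% − 0.52 × 6.3692% = 2.2680%
β_Fenwick = ρ·σ_i/σ_m = 0.603 × 23.34 / 21.80 = 0.6456
E(R_Fenwick) = R_f + β × MRP = 2.2680% + 0.6456 × 6.3692% = 6.38%

6.38%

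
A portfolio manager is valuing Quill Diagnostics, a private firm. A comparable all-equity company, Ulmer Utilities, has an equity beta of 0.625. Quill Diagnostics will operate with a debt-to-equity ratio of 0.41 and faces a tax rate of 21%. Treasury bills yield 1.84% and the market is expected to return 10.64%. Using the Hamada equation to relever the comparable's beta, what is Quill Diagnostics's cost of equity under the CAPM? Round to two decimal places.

9.12%

β_L = β_U × [1 + (1 − t)(D/E)] = 0.625 × [1 + (1 − 0.21) × 0.41]
    = 0.625 × [1 + 0.79 × 0.41] = 0.625 × 1.3239 = 0.8274
MRP = 10.64% − 1.84% = 8.80%
E(R) = R_f + β_L × MRP = 1.84% + 0.8274 × 8.80% = 9.12%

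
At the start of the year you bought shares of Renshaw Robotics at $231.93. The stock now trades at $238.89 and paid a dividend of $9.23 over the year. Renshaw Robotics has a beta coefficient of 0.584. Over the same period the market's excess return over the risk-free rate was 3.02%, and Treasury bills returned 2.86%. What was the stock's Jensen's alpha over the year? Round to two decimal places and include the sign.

Realised HPR = (P1 + D1 − P0) / P0 = (238.89 + 9.23 − 231.93) / 231.93 = 16.19 / 231.93 = 6.9806%
CAPM required = R_f + β·MRP = 2.86% + 0.584 × 3.02% = 4.62368%
α = realised − required = 6.9806% − 4.62368% = +2.36%

+2.36%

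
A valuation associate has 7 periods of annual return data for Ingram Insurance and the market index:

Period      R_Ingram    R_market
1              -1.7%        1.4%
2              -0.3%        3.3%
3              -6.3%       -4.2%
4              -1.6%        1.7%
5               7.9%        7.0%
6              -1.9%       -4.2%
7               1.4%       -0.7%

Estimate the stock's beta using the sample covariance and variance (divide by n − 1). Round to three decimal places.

0.860

Mean R_i = (-1.7 − 0.3 − 6.3 − 1.6 + 7.9 − 1.9 + 1.4) / 7 = -0.3571%
Mean R_m = (1.4 + 3.3 − 4.2 + 1.7 + 7.0 − 4.2 − 0.7) / 7 = 0.6143%
Σ(R_i − R̄_i)(R_m − R̄_m) = 84.2057  ⇒  Cov = 84.2057 / 6 = 14.0343
Σ(R_m − R̄_m)² = 97.8686  ⇒  Var(R_m) = 97.8686 / 6 = 16.3114
β = Cov / Var(R_m) = 14.0343 / 16.3114 = 0.8604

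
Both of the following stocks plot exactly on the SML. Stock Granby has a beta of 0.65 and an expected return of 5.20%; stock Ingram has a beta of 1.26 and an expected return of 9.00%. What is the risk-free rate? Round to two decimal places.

Both satisfy E(R) = R_f + β·MRP, so the slope of the SML is
MRP = (9.00% − 5.20%) / (1.26 − 0.65) = 3.80% / 0.61 = 6.2295%
R_f = E(R_Granby) − β_Granby·MRP = 5.20% − 0.65 × 6.2295% = 1.1508%

1.15%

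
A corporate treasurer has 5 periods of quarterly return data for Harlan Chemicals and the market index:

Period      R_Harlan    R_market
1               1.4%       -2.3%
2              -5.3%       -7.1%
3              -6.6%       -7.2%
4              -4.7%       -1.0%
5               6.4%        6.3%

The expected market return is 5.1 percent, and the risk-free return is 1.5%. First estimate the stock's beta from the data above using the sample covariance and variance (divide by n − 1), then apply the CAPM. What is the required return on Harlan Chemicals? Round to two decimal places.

4.64%

Mean R_i = (1.4 − 5.3 − 6.6 − 4.7 + 6.4) / 5 = -1.7600%
Mean R_m = (-2.3 − 7.1 − 7.2 − 1.0 + 6.3) / 5 = -2.2600%
Σ(R_i − R̄_i)(R_m − R̄_m) = 107.0620  ⇒  Cov = 107.0620 / 4 = 26.7655
Σ(R_m − R̄_m)² = 122.6920  ⇒  Var(R_m) = 122.6920 / 4 = 30.6730
β = Cov / Var(R_m) = 26.7655 / 30.6730 = 0.8726
MRP = 5.1% − 1.5% = 3.60%
E(R) = R_f + β × MRP = 1.5% + 0.8726 × 3.6% = 4.64%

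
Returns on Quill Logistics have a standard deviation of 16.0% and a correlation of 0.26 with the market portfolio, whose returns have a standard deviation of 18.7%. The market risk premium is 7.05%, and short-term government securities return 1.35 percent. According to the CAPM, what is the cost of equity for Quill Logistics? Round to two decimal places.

β = ρ × σ_i / σ_m = 0.26 × 16.0% / 18.7% = 0.2225
E(R) = 1.35% + 0.2225 × 7.05% = 2.92%

2.92%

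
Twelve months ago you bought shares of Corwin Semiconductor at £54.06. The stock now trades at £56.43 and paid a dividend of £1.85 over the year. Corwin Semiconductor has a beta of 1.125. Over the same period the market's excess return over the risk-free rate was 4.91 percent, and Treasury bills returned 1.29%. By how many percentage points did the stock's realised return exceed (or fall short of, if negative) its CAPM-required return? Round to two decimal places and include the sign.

Realised HPR = (P1 + D1 − P0) / P0 = (56.43 + 1.85 − 54.06) / 54.06 = 4.22 / 54.06 = 7.8061%
CAPM required = R_f + β·MRP = 1.29% + 1.125 × 4.91% = 6.81375%
α = realised − required = 7.8061% − 6.81375% = +0.99%

+0.99%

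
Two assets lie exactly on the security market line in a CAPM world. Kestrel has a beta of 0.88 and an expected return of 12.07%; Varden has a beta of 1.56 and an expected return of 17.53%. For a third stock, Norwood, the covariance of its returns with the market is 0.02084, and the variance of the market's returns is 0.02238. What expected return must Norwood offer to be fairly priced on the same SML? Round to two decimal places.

12.48%

MRP = (17.53% − 12.07%) / (1.56 − 0.88) = 8.0294%
R_f = 12.07% − 0.88 × 8.0294% = 5.0041%
β_Norwood = Cov / Var(R_m) = 0.02084 / 0.02238 = 0.9312
E(R_Norwood) = R_f + β × MRP = 5.0041% + 0.9312 × 8.0294% = 12.48%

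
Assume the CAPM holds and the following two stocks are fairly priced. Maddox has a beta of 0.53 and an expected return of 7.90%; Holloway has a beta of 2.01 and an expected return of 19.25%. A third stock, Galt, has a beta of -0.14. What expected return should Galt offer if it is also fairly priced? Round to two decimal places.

2.76%

MRP (SML slope) = (19.25% − 7.90%) / (2.01 − 0.53) = 11.35% / 1.48 = 7.6689%
R_f (intercept) = 7.90% − 0.53 × 7.6689% = 3.8355%
E(R_Galt) = R_f + β × MRP = 3.8355% + -0.14 × 7.6689% = 2.76%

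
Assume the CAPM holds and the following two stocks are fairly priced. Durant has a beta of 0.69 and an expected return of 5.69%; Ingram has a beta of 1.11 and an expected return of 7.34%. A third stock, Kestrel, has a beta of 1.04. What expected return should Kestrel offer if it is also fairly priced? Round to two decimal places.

7.07%

MRP (SML slope) = (7.34% − 5.69%) / (1.11 − 0.69) = 1.65% / 0.42 = 3.9286%
R_f (intercept) = 5.69% − 0.69 × 3.9286% = 2.9793%
E(R_Kestrel) = R_f + β × MRP = 2.9793% + 1.04 × 3.9286% = 7.07%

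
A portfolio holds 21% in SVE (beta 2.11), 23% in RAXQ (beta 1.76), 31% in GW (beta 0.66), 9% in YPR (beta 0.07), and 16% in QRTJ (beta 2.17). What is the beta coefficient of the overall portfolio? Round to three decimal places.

1.406

β_P = Σ w_i β_i = 0.21×2.11 + 0.23×1.76 + 0.31×0.66 + 0.09×0.07 + 0.16×2.17 = 1.4060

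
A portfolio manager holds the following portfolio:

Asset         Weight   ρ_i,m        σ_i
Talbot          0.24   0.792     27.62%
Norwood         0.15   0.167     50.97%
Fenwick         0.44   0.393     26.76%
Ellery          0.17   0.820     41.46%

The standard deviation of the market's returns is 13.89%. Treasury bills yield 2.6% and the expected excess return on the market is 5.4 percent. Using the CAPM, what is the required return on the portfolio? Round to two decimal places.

9.18%

β_Talbot = 0.792 × 27.62% / 13.89% = 1.5749
β_Norwood = 0.167 × 50.97% / 13.89% = 0.6128
β_Fenwick = 0.393 × 26.76% / 13.89% = 0.7571
β_Ellery = 0.820 × 41.46% / 13.89% = 2.4476
β_P = Σ w_i β_i = 0.24×1.5749 + 0.15×0.6128 + 0.44×0.7571 + 0.17×2.4476 = 1.2191
E(R_P) = R_f + β_P × MRP = 2.6% + 1.2191 × 5.4% = 9.18%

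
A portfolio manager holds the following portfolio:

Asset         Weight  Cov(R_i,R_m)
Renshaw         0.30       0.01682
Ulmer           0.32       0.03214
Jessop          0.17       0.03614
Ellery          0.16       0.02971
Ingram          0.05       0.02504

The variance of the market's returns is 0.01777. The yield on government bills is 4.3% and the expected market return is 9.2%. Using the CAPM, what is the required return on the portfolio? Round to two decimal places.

11.88%

β_Renshaw = 0.01682 / 0.01777 = 0.9465
β_Ulmer = 0.03214 / 0.01777 = 1.8087
β_Jessop = 0.03614 / 0.01777 = 2.0338
β_Ellery = 0.02971 / 0.01777 = 1.6719
β_Ingram = 0.02504 / 0.01777 = 1.4091
β_P = Σ w_i β_i = 0.30×0.9465 + 0.32×1.8087 + 0.17×2.0338 + 0.16×1.6719 + 0.05×1.4091 = 1.5464
MRP = 9.2% − 4.3% = 4.90%
E(R_P) = R_f + β_P × MRP = 4.3% + 1.5464 × 4.9% = 11.88%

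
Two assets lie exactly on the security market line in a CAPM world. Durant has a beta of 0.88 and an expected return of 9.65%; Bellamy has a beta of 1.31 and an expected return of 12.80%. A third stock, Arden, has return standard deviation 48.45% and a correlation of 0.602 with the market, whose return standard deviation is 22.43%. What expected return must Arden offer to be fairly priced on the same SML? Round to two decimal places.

12.73%

MRP = (12.80% − 9.65%) / (1.31 − 0.88) = 7.3256%
R_f = 9.65% − 0.88 × 7.3256% = 3.2035%
β_Arden = ρ·σ_i/σ_m = 0.602 × 48.45 / 22.43 = 1.3004
E(R_Arden) = R_f + β × MRP = 3.2035% + 1.3004 × 7.3256% = 12.73%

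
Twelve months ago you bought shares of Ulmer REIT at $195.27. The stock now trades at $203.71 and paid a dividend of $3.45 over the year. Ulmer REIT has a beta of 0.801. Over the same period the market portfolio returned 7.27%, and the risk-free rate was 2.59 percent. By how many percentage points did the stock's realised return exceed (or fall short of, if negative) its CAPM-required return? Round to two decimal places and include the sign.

-0.25%

Realised HPR = (P1 + D1 − P0) / P0 = (203.71 + 3.45 − 195.27) / 195.27 = 11.89 / 195.27 = 6.0890%
MRP = 7.27% − 2.59% = 4.68%
CAPM required = R_f + β·MRP = 2.59% + 0.801 × 4.68% = 6.33868%
α = realised − required = 6.0890% − 6.33868% = -0.25%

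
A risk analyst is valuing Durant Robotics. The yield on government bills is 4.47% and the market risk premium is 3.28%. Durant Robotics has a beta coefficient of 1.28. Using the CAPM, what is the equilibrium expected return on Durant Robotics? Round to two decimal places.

E(R) = R_f + β × MRP = 4.47% + 1.28 × 3.28% = 8.67%

8.67%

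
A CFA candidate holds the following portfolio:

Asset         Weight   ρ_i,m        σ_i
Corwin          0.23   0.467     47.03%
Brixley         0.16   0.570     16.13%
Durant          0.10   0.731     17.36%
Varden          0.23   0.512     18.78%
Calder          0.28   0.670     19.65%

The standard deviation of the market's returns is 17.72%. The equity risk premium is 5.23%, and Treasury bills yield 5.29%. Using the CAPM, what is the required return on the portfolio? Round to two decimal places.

9.33%

β_Corwin = 0.467 × 47.03% / 17.72% = 1.2394
β_Brixley = 0.570 × 16.13% / 17.72% = 0.5189
β_Durant = 0.731 × 17.36% / 17.72% = 0.7161
β_Varden = 0.512 × 18.78% / 17.72% = 0.5426
β_Calder = 0.670 × 19.65% / 17.72% = 0.7430
β_P = Σ w_i β_i = 0.23×1.2394 + 0.16×0.5189 + 0.10×0.7161 + 0.23×0.5426 + 0.28×0.7430 = 0.7725
E(R_P) = R_f + β_P × MRP = 5.29% + 0.7725 × 5.23% = 9.33%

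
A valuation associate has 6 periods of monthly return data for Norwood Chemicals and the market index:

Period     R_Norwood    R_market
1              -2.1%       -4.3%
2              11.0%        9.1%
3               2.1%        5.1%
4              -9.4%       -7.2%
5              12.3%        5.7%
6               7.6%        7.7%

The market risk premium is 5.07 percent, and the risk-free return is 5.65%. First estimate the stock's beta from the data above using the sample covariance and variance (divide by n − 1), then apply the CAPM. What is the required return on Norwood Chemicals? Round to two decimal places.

11.40%

Mean R_i = (-2.1 + 11.0 + 2.1 − 9.4 + 12.3 + 7.6) / 6 = 3.5833%
Mean R_m = (-4.3 + 9.1 + 5.1 − 7.2 + 5.7 + 7.7) / 6 = 2.6833%
Σ(R_i − R̄_i)(R_m − R̄_m) = 258.4583  ⇒  Cov = 258.4583 / 5 = 51.6917
Σ(R_m − R̄_m)² = 227.7283  ⇒  Var(R_m) = 227.7283 / 5 = 45.5457
β = Cov / Var(R_m) = 51.6917 / 45.5457 = 1.1349
E(R) = R_f + β × MRP = 5.65% + 1.1349 × 5.07% = 11.40%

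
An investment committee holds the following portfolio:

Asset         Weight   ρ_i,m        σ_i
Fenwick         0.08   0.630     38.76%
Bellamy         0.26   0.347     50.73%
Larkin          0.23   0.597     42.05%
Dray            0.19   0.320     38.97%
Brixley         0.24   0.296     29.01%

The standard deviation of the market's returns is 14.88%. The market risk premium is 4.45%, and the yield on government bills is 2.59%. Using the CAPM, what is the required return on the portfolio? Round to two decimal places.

β_Fenwick = 0.630 × 38.76% / 14.88% = 1.6410
β_Bellamy = 0.347 × 50.73% / 14.88% = 1.1830
β_Larkin = 0.597 × 42.05% / 14.88% = 1.6871
β_Dray = 0.320 × 38.97% / 14.88% = 0.8381
β_Brixley = 0.296 × 29.01% / 14.88% = 0.5771
β_P = Σ w_i β_i = 0.08×1.6410 + 0.26×1.1830 + 0.23×1.6871 + 0.19×0.8381 + 0.24×0.5771 = 1.1246
E(R_P) = R_f + β_P × MRP = 2.59% + 1.1246 × 4.45% = 7.59%

7.59%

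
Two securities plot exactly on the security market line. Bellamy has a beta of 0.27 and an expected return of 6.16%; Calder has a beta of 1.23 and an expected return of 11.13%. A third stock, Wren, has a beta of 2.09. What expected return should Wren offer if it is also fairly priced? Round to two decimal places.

MRP (SML slope) = (11.13% − 6.16%) / (1.23 − 0.27) = 4.97% / 0.96 = 5.1771%
R_f (intercept) = 6.16% − 0.27 × 5.1771% = 4.7622%
E(R_Wren) = R_f + β × MRP = 4.7622% + 2.09 × 5.1771% = 15.58%

15.58%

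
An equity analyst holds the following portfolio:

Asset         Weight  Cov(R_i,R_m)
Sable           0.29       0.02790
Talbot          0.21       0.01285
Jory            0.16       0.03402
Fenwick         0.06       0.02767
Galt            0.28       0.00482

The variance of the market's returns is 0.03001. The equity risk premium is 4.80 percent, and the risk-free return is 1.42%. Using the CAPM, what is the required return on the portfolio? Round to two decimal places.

β_Sable = 0.02790 / 0.03001 = 0.9297
β_Talbot = 0.01285 / 0.03001 = 0.4282
β_Jory = 0.03402 / 0.03001 = 1.1336
β_Fenwick = 0.02767 / 0.03001 = 0.9220
β_Galt = 0.00482 / 0.03001 = 0.1606
β_P = Σ w_i β_i = 0.29×0.9297 + 0.21×0.4282 + 0.16×1.1336 + 0.06×0.9220 + 0.28×0.1606 = 0.6412
E(R_P) = R_f + β_P × MRP = 1.42% + 0.6412 × 4.80% = 4.50%

4.50%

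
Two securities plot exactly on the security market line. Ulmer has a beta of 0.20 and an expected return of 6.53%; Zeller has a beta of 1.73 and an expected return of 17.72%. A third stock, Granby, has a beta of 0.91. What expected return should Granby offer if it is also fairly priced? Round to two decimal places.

11.72%

MRP (SML slope) = (17.72% − 6.53%) / (1.73 − 0.20) = 11.19% / 1.53 = 7.3137%
R_f (intercept) = 6.53% − 0.20 × 7.3137% = 5.0673%
E(R_Granby) = R_f + β × MRP = 5.0673% + 0.91 × 7.3137% = 11.72%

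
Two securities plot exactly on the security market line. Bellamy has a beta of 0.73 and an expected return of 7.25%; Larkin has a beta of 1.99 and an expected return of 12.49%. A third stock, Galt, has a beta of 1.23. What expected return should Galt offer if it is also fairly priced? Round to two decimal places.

9.33%

MRP (SML slope) = (12.49% − 7.25%) / (1.99 − 0.73) = 5.24% / 1.26 = 4.1587%
R_f (intercept) = 7.25% − 0.73 × 4.1587% = 4.2141%
E(R_Galt) = R_f + β × MRP = 4.2141% + 1.23 × 4.1587% = 9.33%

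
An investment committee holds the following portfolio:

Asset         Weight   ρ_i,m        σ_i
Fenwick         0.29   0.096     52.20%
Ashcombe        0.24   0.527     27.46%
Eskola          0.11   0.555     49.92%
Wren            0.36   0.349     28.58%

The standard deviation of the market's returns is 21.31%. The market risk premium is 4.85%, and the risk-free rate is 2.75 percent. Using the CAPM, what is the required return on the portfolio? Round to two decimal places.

β_Fenwick = 0.096 × 52.20% / 21.31% = 0.2352
β_Ashcombe = 0.527 × 27.46% / 21.31% = 0.6791
β_Eskola = 0.555 × 49.92% / 21.31% = 1.3001
β_Wren = 0.349 × 28.58% / 21.31% = 0.4681
β_P = Σ w_i β_i = 0.29×0.2352 + 0.24×0.6791 + 0.11×1.3001 + 0.36×0.4681 = 0.5427
E(R_P) = R_f + β_P × MRP = 2.75% + 0.5427 × 4.85% = 5.38%

5.38%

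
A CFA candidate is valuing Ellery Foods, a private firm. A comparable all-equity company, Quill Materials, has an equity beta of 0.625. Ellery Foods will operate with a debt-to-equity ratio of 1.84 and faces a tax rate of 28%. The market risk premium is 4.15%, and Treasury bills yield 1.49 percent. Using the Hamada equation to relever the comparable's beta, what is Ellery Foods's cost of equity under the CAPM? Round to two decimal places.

β_L = β_U × [1 + (1 − t)(D/E)] = 0.625 × [1 + (1 − 0.28) × 1.84]
    = 0.625 × [1 + 0.72 × 1.84] = 0.625 × 2.3248 = 1.4530
E(R) = R_f + β_L × MRP = 1.49% + 1.4530 × 4.15% = 7.52%

7.52%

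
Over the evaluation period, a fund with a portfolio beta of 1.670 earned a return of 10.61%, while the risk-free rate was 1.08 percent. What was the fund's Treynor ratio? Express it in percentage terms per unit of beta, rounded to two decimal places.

5.71%

Treynor = (R_P − R_f) / β_P = (10.61% − 1.08%) / 1.6700 = 9.53% / 1.6700 = 5.71%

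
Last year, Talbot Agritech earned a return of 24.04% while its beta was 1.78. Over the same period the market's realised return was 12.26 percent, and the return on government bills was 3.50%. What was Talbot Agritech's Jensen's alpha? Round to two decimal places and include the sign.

Market excess return = 12.26% − 3.50% = 8.76%
CAPM benchmark = R_f + β(R_m − R_f) = 3.50% + 1.78 × 8.76% = 19.0928%
α = actual − benchmark = 24.04% − 19.0928% = +4.95%

+4.95%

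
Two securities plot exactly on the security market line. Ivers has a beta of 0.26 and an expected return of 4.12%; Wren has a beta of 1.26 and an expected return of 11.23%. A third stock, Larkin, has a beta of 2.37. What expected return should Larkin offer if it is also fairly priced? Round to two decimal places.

19.12%

MRP (SML slope) = (11.23% − 4.12%) / (1.26 − 0.26) = 7.11% / 1.00 = 7.1100%
R_f (intercept) = 4.12% − 0.26 × 7.1100% = 2.2714%
E(R_Larkin) = R_f + β × MRP = 2.2714% + 2.37 × 7.1100% = 19.12%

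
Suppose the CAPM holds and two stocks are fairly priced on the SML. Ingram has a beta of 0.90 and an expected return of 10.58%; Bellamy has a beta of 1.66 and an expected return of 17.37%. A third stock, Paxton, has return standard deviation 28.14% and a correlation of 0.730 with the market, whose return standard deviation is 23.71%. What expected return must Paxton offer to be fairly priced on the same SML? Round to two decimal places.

10.28%

MRP = (17.37% − 10.58%) / (1.66 − 0.90) = 8.9342%
R_f = 10.58% − 0.90 × 8.9342% = 2.5392%
β_Paxton = ρ·σ_i/σ_m = 0.730 × 28.14 / 23.71 = 0.8664
E(R_Paxton) = R_f + β × MRP = 2.5392% + 0.8664 × 8.9342% = 10.28%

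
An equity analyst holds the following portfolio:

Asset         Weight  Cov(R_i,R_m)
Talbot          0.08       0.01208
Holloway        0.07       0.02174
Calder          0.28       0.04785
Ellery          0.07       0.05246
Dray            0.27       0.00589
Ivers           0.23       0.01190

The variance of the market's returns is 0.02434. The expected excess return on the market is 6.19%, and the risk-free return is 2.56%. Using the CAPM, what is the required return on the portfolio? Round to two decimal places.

8.63%

β_Talbot = 0.01208 / 0.02434 = 0.4963
β_Holloway = 0.02174 / 0.02434 = 0.8932
β_Calder = 0.04785 / 0.02434 = 1.9659
β_Ellery = 0.05246 / 0.02434 = 2.1553
β_Dray = 0.00589 / 0.02434 = 0.2420
β_Ivers = 0.01190 / 0.02434 = 0.4889
β_P = Σ w_i β_i = 0.08×0.4963 + 0.07×0.8932 + 0.28×1.9659 + 0.07×2.1553 + 0.27×0.2420 + 0.23×0.4889 = 0.9813
E(R_P) = R_f + β_P × MRP = 2.56% + 0.9813 × 6.19% = 8.63%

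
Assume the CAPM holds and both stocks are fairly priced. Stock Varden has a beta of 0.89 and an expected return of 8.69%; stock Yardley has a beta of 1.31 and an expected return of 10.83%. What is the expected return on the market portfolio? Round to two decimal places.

Both satisfy E(R) = R_f + β·MRP, so the slope of the SML is
MRP = (10.83% − 8.69%) / (1.31 − 0.89) = 2.14% / 0.42 = 5.0952%
R_f = E(R_Varden) − β_Varden·MRP = 8.69% − 0.89 × 5.0952% = 4.1553%
E(R_m) = R_f + MRP = 4.1553% + 5.0952% = 9.25%

9.25%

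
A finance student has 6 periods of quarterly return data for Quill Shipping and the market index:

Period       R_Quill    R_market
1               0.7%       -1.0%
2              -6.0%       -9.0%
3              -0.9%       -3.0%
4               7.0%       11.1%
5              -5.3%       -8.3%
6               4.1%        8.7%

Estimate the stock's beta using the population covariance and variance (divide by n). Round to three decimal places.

Mean R_i = (0.7 − 6.0 − 0.9 + 7.0 − 5.3 + 4.1) / 6 = -0.0667%
Mean R_m = (-1.0 − 9.0 − 3.0 + 11.1 − 8.3 + 8.7) / 6 = -0.2500%
Σ(R_i − R̄_i)(R_m − R̄_m) = 213.2600  ⇒  Cov = 213.2600 / 6 = 35.5433
Σ(R_m − R̄_m)² = 358.4150  ⇒  Var(R_m) = 358.4150 / 6 = 59.7358
β = Cov / Var(R_m) = 35.5433 / 59.7358 = 0.5950

0.595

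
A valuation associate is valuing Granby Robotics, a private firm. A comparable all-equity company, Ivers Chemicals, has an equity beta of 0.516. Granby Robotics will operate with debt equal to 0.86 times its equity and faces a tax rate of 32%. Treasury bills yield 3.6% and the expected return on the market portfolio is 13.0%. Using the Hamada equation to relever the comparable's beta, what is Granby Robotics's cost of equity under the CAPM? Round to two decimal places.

11.29%

β_L = β_U × [1 + (1 − t)(D/E)] = 0.516 × [1 + (1 − 0.32) × 0.86]
    = 0.516 × [1 + 0.68 × 0.86] = 0.516 × 1.5848 = 0.8178
MRP = 13.0% − 3.6% = 9.40%
E(R) = R_f + β_L × MRP = 3.6% + 0.8178 × 9.4% = 11.29%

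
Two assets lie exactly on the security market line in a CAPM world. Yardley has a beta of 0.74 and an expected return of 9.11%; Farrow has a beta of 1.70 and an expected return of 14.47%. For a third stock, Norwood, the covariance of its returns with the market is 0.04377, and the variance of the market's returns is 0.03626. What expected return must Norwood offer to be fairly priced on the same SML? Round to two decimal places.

MRP = (14.47% − 9.11%) / (1.70 − 0.74) = 5.5833%
R_f = 9.11% − 0.74 × 5.5833% = 4.9784%
β_Norwood = Cov / Var(R_m) = 0.04377 / 0.03626 = 1.2071
E(R_Norwood) = R_f + β × MRP = 4.9784% + 1.2071 × 5.5833% = 11.72%

11.72%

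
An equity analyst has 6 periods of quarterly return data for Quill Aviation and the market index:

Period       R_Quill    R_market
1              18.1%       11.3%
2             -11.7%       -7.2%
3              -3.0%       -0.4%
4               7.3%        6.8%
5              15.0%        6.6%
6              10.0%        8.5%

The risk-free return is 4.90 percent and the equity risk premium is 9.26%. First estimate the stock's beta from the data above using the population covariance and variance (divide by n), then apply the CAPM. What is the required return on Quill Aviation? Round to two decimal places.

Mean R_i = (18.1 − 11.7 − 3.0 + 7.3 + 15.0 + 10.0) / 6 = 5.9500%
Mean R_m = (11.3 − 7.2 − 0.4 + 6.8 + 6.6 + 8.5) / 6 = 4.2667%
Σ(R_i − R̄_i)(R_m − R̄_m) = 371.2900  ⇒  Cov = 371.2900 / 6 = 61.8817
Σ(R_m − R̄_m)² = 232.5133  ⇒  Var(R_m) = 232.5133 / 6 = 38.7522
β = Cov / Var(R_m) = 61.8817 / 38.7522 = 1.5969
E(R) = R_f + β × MRP = 4.90% + 1.5969 × 9.26% = 19.69%

19.69%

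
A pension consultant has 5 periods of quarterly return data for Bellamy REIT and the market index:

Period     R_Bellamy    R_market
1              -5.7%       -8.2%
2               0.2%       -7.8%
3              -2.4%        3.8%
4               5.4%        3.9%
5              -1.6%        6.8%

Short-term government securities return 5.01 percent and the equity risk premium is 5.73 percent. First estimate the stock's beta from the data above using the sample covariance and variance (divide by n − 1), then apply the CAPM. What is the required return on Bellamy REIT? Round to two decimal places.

Mean R_i = (-5.7 + 0.2 − 2.4 + 5.4 − 1.6) / 5 = -0.8200%
Mean R_m = (-8.2 − 7.8 + 3.8 + 3.9 + 6.8) / 5 = -0.3000%
Σ(R_i − R̄_i)(R_m − R̄_m) = 45.0100  ⇒  Cov = 45.0100 / 4 = 11.2525
Σ(R_m − R̄_m)² = 203.5200  ⇒  Var(R_m) = 203.5200 / 4 = 50.8800
β = Cov / Var(R_m) = 11.2525 / 50.8800 = 0.2212
E(R) = R_f + β × MRP = 5.01% + 0.2212 × 5.73% = 6.28%

6.28%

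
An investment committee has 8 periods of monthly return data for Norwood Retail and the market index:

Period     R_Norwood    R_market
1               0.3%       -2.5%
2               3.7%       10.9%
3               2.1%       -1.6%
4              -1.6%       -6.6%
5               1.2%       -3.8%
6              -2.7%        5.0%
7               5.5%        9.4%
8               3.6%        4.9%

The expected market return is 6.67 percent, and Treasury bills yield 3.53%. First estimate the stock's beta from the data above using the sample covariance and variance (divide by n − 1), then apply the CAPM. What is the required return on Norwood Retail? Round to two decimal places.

4.33%

Mean R_i = (0.3 + 3.7 + 2.1 − 1.6 + 1.2 − 2.7 + 5.5 + 3.6) / 8 = 1.5125%
Mean R_m = (-2.5 + 10.9 − 1.6 − 6.6 − 3.8 + 5.0 + 9.4 + 4.9) / 8 = 1.9625%
Σ(R_i − R̄_i)(R_m − R̄_m) = 74.3138  ⇒  Cov = 74.3138 / 7 = 10.6163
Σ(R_m − R̄_m)² = 292.1788  ⇒  Var(R_m) = 292.1788 / 7 = 41.7398
β = Cov / Var(R_m) = 10.6163 / 41.7398 = 0.2543
MRP = 6.67% − 3.53% = 3.14%
E(R) = R_f + β × MRP = 3.53% + 0.2543 × 3.14% = 4.33%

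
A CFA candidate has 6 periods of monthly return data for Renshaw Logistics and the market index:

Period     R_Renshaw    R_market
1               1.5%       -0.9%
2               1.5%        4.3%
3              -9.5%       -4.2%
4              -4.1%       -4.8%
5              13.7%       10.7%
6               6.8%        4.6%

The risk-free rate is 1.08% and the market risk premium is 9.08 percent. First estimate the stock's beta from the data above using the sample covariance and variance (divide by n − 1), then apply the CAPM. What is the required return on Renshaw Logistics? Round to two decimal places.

Mean R_i = (1.5 + 1.5 − 9.5 − 4.1 + 13.7 + 6.8) / 6 = 1.6500%
Mean R_m = (-0.9 + 4.3 − 4.2 − 4.8 + 10.7 + 4.6) / 6 = 1.6167%
Σ(R_i − R̄_i)(R_m − R̄_m) = 226.5450  ⇒  Cov = 226.5450 / 5 = 45.3090
Σ(R_m − R̄_m)² = 179.9483  ⇒  Var(R_m) = 179.9483 / 5 = 35.9897
β = Cov / Var(R_m) = 45.3090 / 35.9897 = 1.2589
E(R) = R_f + β × MRP = 1.08% + 1.2589 × 9.08% = 12.51%

12.51%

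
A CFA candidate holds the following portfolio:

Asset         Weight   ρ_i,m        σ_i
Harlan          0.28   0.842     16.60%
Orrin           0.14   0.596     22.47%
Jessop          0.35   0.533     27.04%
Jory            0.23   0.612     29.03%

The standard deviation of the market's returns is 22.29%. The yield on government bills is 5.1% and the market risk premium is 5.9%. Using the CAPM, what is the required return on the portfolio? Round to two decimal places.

9.05%

β_Harlan = 0.842 × 16.60% / 22.29% = 0.6271
β_Orrin = 0.596 × 22.47% / 22.29% = 0.6008
β_Jessop = 0.533 × 27.04% / 22.29% = 0.6466
β_Jory = 0.612 × 29.03% / 22.29% = 0.7971
β_P = Σ w_i β_i = 0.28×0.6271 + 0.14×0.6008 + 0.35×0.6466 + 0.23×0.7971 = 0.6693
E(R_P) = R_f + β_P × MRP = 5.1% + 0.6693 × 5.9% = 9.05%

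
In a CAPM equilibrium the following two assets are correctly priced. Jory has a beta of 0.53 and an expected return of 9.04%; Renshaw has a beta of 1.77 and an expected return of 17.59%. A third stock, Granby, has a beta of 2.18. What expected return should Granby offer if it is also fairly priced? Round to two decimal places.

MRP (SML slope) = (17.59% − 9.04%) / (1.77 − 0.53) = 8.55% / 1.24 = 6.8952%
R_f (intercept) = 9.04% − 0.53 × 6.8952% = 5.3855%
E(R_Granby) = R_f + β × MRP = 5.3855% + 2.18 × 6.8952% = 20.42%

20.42%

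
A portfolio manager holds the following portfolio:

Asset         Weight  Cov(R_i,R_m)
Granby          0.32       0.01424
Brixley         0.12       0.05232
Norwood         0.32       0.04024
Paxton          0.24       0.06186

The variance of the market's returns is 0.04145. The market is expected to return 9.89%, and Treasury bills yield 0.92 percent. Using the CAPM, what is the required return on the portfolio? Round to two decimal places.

9.26%

β_Granby = 0.01424 / 0.04145 = 0.3435
β_Brixley = 0.05232 / 0.04145 = 1.2622
β_Norwood = 0.04024 / 0.04145 = 0.9708
β_Paxton = 0.06186 / 0.04145 = 1.4924
β_P = Σ w_i β_i = 0.32×0.3435 + 0.12×1.2622 + 0.32×0.9708 + 0.24×1.4924 = 0.9302
MRP = 9.89% − 0.92% = 8.97%
E(R_P) = R_f + β_P × MRP = 0.92% + 0.9302 × 8.97% = 9.26%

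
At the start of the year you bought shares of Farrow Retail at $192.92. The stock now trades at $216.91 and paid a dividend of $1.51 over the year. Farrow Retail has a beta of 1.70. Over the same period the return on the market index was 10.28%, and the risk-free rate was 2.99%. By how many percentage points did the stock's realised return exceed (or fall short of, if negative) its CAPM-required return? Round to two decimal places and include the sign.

-2.17%

Realised HPR = (P1 + D1 − P0) / P0 = (216.91 + 1.51 − 192.92) / 192.92 = 25.50 / 192.92 = 13.2179%
MRP = 10.28% − 2.99% = 7.29%
CAPM required = R_f + β·MRP = 2.99% + 1.70 × 7.29% = 15.3830%
α = realised − required = 13.2179% − 15.3830% = -2.17%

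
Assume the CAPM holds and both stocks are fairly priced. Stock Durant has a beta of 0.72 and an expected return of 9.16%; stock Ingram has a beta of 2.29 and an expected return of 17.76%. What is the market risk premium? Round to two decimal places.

5.48%

Both satisfy E(R) = R_f + β·MRP, so the slope of the SML is
MRP = (17.76% − 9.16%) / (2.29 − 0.72) = 8.60% / 1.57 = 5.4777%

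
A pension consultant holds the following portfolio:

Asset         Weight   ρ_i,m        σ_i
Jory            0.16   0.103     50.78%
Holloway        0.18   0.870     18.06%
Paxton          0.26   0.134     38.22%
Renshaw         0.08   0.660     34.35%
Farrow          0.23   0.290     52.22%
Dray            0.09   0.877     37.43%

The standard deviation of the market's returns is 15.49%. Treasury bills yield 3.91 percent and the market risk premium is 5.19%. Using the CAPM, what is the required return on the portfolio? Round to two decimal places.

β_Jory = 0.103 × 50.78% / 15.49% = 0.3377
β_Holloway = 0.870 × 18.06% / 15.49% = 1.0143
β_Paxton = 0.134 × 38.22% / 15.49% = 0.3306
β_Renshaw = 0.660 × 34.35% / 15.49% = 1.4636
β_Farrow = 0.290 × 52.22% / 15.49% = 0.9777
β_Dray = 0.877 × 37.43% / 15.49% = 2.1192
β_P = Σ w_i β_i = 0.16×0.3377 + 0.18×1.0143 + 0.26×0.3306 + 0.08×1.4636 + 0.23×0.9777 + 0.09×2.1192 = 0.8552
E(R_P) = R_f + β_P × MRP = 3.91% + 0.8552 × 5.19% = 8.35%

8.35%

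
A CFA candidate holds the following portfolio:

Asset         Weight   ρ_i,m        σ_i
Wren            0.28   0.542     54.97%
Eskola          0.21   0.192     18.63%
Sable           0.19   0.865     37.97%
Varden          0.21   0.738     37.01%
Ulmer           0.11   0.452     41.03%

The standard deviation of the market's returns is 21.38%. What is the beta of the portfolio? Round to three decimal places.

1.081

β_Wren = 0.542 × 54.97% / 21.38% = 1.3935
β_Eskola = 0.192 × 18.63% / 21.38% = 0.1673
β_Sable = 0.865 × 37.97% / 21.38% = 1.5362
β_Varden = 0.738 × 37.01% / 21.38% = 1.2775
β_Ulmer = 0.452 × 41.03% / 21.38% = 0.8674
β_P = Σ w_i β_i = 0.28×1.3935 + 0.21×0.1673 + 0.19×1.5362 + 0.21×1.2775 + 0.11×0.8674 = 1.0809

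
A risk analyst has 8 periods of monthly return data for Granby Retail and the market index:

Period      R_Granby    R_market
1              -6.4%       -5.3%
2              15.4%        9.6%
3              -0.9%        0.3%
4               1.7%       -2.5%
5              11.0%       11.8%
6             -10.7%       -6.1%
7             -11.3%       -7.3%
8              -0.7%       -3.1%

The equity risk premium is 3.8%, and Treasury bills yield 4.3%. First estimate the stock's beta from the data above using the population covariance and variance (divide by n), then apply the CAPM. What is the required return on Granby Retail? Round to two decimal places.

9.05%

Mean R_i = (-6.4 + 15.4 − 0.9 + 1.7 + 11.0 − 10.7 − 11.3 − 0.7) / 8 = -0.2375%
Mean R_m = (-5.3 + 9.6 + 0.3 − 2.5 + 11.8 − 6.1 − 7.3 − 3.1) / 8 = -0.3250%
Σ(R_i − R̄_i)(R_m − R̄_m) = 456.3525  ⇒  Cov = 456.3525 / 8 = 57.0441
Σ(R_m − R̄_m)² = 365.0950  ⇒  Var(R_m) = 365.0950 / 8 = 45.6369
β = Cov / Var(R_m) = 57.0441 / 45.6369 = 1.2500
E(R) = R_f + β × MRP = 4.3% + 1.2500 × 3.8% = 9.05%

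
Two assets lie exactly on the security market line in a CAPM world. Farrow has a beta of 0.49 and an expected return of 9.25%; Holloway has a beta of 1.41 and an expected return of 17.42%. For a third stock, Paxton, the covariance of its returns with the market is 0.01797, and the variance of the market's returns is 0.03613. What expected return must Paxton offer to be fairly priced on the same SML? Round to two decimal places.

MRP = (17.42% − 9.25%) / (1.41 − 0.49) = 8.8804%
R_f = 9.25% − 0.49 × 8.8804% = 4.8986%
β_Paxton = Cov / Var(R_m) = 0.01797 / 0.03613 = 0.4974
E(R_Paxton) = R_f + β × MRP = 4.8986% + 0.4974 × 8.8804% = 9.32%

9.32%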